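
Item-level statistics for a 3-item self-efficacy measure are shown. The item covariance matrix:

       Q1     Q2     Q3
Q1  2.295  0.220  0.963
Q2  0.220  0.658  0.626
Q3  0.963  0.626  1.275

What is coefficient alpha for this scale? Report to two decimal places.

Σσᵢ² = 2.295 + 0.658 + 1.275 = 4.228
Σ_{i<j} σ_ij = 1.809
Var(T) = 4.228 + 2 × 1.809 = 7.846
α = (k/(k−1))·(1 − Σσᵢ²/Var(T)) = (3/2)·(1 − 4.228/7.846) = 0.69

coefficient alpha = 0.69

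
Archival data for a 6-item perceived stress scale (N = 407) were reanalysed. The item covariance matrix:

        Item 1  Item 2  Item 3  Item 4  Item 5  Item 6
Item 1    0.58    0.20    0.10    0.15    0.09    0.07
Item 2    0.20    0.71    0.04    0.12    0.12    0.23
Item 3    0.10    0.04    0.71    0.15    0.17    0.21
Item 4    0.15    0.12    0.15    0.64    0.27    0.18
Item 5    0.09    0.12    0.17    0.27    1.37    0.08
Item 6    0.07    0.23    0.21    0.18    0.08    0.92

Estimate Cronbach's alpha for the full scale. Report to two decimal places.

Cronbach's alpha = 0.56

Σσ²ᵢ = 0.58 + 0.71 + 0.71 + 0.64 + 1.37 + 0.92 = 4.93
Sum of the distinct covariances = 2.18
σ²_T = 4.93 + 2 × 2.18 = 9.29
α = (k/(k−1))·(1 − Σσ²ᵢ/σ²_T) = (6/5)·(1 − 4.93/9.29) = 0.56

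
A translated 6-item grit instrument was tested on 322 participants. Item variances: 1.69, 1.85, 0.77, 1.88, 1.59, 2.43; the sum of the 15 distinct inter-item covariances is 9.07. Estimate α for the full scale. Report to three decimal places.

sum of item variances = 1.69 + 1.85 + 0.77 + 1.88 + 1.59 + 2.43 = 10.21
Sum of distinct covariances = 9.07
Var(T) = sum of item variances + 2·Σcov = 10.21 + 2 × 9.07 = 28.35
α = (6/5)·(1 − 10.21/28.35) = 0.768

α = 0.768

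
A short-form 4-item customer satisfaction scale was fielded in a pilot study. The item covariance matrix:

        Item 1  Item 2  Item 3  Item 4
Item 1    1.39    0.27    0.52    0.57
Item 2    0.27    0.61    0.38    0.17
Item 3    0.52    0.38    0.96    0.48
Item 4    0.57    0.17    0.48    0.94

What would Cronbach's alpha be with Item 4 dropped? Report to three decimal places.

Cronbach's alpha = 0.662

Remaining items: Item 1, Item 2, Item 3 (k = 3).
Σσᵢ² = 1.39 + 0.61 + 0.96 = 2.96
σ²_T = 2.96 + 2 × 1.17 = 5.30
α (item deleted) = (3/2)·(1 − 2.96/5.30) = 0.662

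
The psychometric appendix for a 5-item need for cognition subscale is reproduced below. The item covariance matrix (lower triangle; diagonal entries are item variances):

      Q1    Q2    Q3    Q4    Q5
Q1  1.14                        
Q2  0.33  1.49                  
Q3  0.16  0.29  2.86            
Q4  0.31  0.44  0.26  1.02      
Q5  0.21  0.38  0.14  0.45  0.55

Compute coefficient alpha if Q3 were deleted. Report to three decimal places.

coefficient alpha = 0.670

Remaining items: Q1, Q2, Q4, Q5 (k = 4).
ΣVar(i) = 1.14 + 1.49 + 1.02 + 0.55 = 4.20
σ²_total = 4.20 + 2 × 2.12 = 8.44
α (item deleted) = (4/3)·(1 − 4.20/8.44) = 0.670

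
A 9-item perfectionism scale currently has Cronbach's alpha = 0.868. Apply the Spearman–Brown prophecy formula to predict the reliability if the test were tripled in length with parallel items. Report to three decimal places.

Length factor m = 3
α' = m·α / (1 + (m−1)·α)
   = 3 × 0.868 / (1 + (3 − 1) × 0.868)
   = 2.6040 / 2.7360 = 0.952

predicted reliability = 0.952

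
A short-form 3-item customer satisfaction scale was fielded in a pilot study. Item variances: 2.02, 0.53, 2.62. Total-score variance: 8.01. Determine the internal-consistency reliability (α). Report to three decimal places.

α = 0.532

Σσ²ᵢ = 2.02 + 0.53 + 2.62 = 5.17
α = (k/(k−1))·(1 − Σσ²ᵢ/σ²_total) = (3/2)·(1 − 5.17/8.01) = 0.532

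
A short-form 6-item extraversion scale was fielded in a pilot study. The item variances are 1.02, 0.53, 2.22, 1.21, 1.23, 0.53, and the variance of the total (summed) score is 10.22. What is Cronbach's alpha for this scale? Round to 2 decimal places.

ΣVar(i) = 1.02 + 0.53 + 2.22 + 1.21 + 1.23 + 0.53 = 6.74
α = (k/(k−1))·(1 − ΣVar(i)/σ²_total) = (6/5)·(1 − 6.74/10.22) = 0.41

Cronbach's alpha = 0.41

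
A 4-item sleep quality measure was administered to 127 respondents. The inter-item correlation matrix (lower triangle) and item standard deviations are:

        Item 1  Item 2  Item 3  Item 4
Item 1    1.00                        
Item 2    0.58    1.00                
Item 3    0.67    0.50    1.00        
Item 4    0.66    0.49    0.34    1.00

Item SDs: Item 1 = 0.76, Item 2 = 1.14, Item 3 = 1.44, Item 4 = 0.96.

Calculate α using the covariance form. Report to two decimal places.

α = 0.79

Σσ²ᵢ = 0.76² + 1.14² + 1.44² + 0.96² = 4.8724
Covariances σ_ij = r_ij · s_i · s_j:
  σ(Item 1,Item 2) = 0.58 × 0.76 × 1.14 = 0.5025
  σ(Item 1,Item 3) = 0.67 × 0.76 × 1.44 = 0.7332
  σ(Item 1,Item 4) = 0.66 × 0.76 × 0.96 = 0.4815
  σ(Item 2,Item 3) = 0.50 × 1.14 × 1.44 = 0.8208
  σ(Item 2,Item 4) = 0.49 × 1.14 × 0.96 = 0.5363
  σ(Item 3,Item 4) = 0.34 × 1.44 × 0.96 = 0.4700
σ²_T = Σσ²ᵢ + 2·Σσ_ij = 4.8724 + 2 × 3.5443 = 11.9610
α = (4/3)·(1 − 4.8724/11.9610) = 0.79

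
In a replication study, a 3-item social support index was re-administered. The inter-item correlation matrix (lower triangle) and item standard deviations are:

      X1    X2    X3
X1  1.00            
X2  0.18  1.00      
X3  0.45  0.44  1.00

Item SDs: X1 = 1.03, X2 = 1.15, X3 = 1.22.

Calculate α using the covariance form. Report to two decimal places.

α = 0.63

Σσ²ᵢ = 1.03² + 1.15² + 1.22² = 3.8718
Covariances σ_ij = r_ij · s_i · s_j:
  σ(X1,X2) = 0.18 × 1.03 × 1.15 = 0.2132
  σ(X1,X3) = 0.45 × 1.03 × 1.22 = 0.5655
  σ(X2,X3) = 0.44 × 1.15 × 1.22 = 0.6173
σ²_T = Σσ²ᵢ + 2·Σσ_ij = 3.8718 + 2 × 1.3960 = 6.6638
α = (3/2)·(1 − 3.8718/6.6638) = 0.63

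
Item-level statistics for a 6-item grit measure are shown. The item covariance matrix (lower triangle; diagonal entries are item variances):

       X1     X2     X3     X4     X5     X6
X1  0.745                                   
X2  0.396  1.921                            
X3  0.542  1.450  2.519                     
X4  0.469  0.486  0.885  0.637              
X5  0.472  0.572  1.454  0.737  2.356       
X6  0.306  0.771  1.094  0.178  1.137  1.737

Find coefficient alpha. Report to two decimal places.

Σσ²ᵢ = 0.745 + 1.921 + 2.519 + 0.637 + 2.356 + 1.737 = 9.915
Sum of the distinct covariances = 10.949
total variance = 9.915 + 2 × 10.949 = 31.813
α = (k/(k−1))·(1 − Σσ²ᵢ/total variance) = (6/5)·(1 − 9.915/31.813) = 0.83

α = 0.83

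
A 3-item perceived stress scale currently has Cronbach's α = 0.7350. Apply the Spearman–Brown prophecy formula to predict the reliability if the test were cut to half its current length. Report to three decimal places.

predicted reliability = 0.581

Length factor m = 1/2
α' = m·α / (1 − (1−m)·α)
   = 1/2 × 0.7350 / (1 − (1 − 1/2) × 0.7350)
   = 0.3675 / 0.6325 = 0.581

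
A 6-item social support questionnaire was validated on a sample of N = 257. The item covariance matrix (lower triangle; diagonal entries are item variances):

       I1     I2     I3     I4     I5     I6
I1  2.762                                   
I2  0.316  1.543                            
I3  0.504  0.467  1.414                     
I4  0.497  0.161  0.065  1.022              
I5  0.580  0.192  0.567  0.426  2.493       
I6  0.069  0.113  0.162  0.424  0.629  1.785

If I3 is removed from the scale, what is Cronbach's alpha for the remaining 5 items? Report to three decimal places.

α = 0.519

Remaining items: I1, I2, I4, I5, I6 (k = 5).
Σσ²ᵢ = 2.762 + 1.543 + 1.022 + 2.493 + 1.785 = 9.605
Var(T) = 9.605 + 2 × 3.407 = 16.419
α (item deleted) = (5/4)·(1 − 9.605/16.419) = 0.519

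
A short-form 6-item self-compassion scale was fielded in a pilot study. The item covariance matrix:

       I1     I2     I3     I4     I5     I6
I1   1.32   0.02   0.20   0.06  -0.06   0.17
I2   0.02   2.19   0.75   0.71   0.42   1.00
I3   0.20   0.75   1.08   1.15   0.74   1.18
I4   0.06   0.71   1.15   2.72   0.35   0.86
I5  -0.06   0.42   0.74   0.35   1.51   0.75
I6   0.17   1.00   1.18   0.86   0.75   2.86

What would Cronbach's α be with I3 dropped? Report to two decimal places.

Remaining items: I1, I2, I4, I5, I6 (k = 5).
Σσ²ᵢ = 1.32 + 2.19 + 2.72 + 1.51 + 2.86 = 10.60
total variance = 10.60 + 2 × 4.28 = 19.16
α (item deleted) = (5/4)·(1 − 10.60/19.16) = 0.56

Cronbach's α = 0.56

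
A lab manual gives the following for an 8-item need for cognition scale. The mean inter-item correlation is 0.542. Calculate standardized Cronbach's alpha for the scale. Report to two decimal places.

Standardized α = k·r̄ / (1 + (k−1)·r̄) = 8 × 0.542 / (1 + 7 × 0.542)
  = 4.3360 / 4.7940 = 0.90

standardized Cronbach's alpha = 0.90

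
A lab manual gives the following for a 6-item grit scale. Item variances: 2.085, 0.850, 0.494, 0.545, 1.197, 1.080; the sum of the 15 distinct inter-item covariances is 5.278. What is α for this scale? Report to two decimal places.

Σσᵢ² = 2.085 + 0.850 + 0.494 + 0.545 + 1.197 + 1.080 = 6.251
Sum of distinct covariances = 5.278
Var(T) = Σσᵢ² + 2·Σcov = 6.251 + 2 × 5.278 = 16.807
α = (6/5)·(1 − 6.251/16.807) = 0.75

α = 0.75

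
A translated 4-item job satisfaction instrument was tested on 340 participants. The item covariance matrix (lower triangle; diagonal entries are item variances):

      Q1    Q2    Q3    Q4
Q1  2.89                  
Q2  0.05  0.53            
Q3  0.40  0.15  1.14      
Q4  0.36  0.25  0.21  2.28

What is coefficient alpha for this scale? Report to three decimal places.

Σσ²ᵢ = 2.89 + 0.53 + 1.14 + 2.28 = 6.84
Σ_{i<j} σ_ij = 1.42
σ²_T = 6.84 + 2 × 1.42 = 9.68
α = (k/(k−1))·(1 − Σσ²ᵢ/σ²_T) = (4/3)·(1 − 6.84/9.68) = 0.391

coefficient alpha = 0.391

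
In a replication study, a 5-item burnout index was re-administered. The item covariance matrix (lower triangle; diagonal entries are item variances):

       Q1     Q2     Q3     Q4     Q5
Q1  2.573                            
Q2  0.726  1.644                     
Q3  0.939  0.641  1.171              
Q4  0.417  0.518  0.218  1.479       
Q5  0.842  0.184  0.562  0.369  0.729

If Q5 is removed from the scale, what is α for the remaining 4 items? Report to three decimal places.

α = 0.669

Remaining items: Q1, Q2, Q3, Q4 (k = 4).
ΣVar(i) = 2.573 + 1.644 + 1.171 + 1.479 = 6.867
Var(T) = 6.867 + 2 × 3.459 = 13.785
α (item deleted) = (4/3)·(1 − 6.867/13.785) = 0.669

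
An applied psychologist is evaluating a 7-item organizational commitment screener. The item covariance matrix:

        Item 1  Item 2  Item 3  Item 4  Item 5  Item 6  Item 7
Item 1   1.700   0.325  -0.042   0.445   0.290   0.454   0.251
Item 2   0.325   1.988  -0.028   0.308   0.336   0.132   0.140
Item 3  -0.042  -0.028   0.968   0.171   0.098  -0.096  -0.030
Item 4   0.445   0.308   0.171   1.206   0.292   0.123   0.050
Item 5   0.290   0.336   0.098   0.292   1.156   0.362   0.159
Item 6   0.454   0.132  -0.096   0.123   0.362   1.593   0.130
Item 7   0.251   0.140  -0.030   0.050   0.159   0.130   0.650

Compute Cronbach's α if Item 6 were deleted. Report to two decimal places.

Cronbach's α = 0.50

Remaining items: Item 1, Item 2, Item 3, Item 4, Item 5, Item 7 (k = 6).
Σσᵢ² = 1.700 + 1.988 + 0.968 + 1.206 + 1.156 + 0.650 = 7.668
total variance = 7.668 + 2 × 2.765 = 13.198
α (item deleted) = (6/5)·(1 − 7.668/13.198) = 0.50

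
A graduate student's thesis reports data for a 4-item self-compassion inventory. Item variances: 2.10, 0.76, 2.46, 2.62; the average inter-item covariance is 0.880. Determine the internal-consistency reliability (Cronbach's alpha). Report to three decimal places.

Cronbach's alpha = 0.761

ΣVar(i) = 2.10 + 0.76 + 2.46 + 2.62 = 7.94
Sum of the 6 distinct covariances = 6 × 0.880 = 5.280
Var(T) = ΣVar(i) + 2·Σcov = 7.94 + 2 × 5.280 = 18.500
α = (4/3)·(1 − 7.94/18.500) = 0.761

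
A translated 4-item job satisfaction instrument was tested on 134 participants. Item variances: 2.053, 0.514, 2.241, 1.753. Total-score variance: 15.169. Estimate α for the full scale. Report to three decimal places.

α = 0.757

Σσᵢ² = 2.053 + 0.514 + 2.241 + 1.753 = 6.561
α = (k/(k−1))·(1 − Σσᵢ²/σ²_T) = (4/3)·(1 − 6.561/15.169) = 0.757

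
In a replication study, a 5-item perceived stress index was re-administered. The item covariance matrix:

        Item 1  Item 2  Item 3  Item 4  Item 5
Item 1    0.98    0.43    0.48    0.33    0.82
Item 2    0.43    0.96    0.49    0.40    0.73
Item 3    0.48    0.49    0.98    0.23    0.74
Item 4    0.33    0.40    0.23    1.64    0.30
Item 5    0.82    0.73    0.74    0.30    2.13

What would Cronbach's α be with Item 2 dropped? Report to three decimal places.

Remaining items: Item 1, Item 3, Item 4, Item 5 (k = 4).
sum of item variances = 0.98 + 0.98 + 1.64 + 2.13 = 5.73
σ²_total = 5.73 + 2 × 2.90 = 11.53
α (item deleted) = (4/3)·(1 − 5.73/11.53) = 0.671

Cronbach's α = 0.671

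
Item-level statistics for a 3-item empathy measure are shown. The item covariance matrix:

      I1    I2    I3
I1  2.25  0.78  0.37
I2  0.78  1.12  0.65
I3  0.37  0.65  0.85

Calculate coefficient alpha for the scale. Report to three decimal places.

α = 0.691

Σσ²ᵢ = 2.25 + 1.12 + 0.85 = 4.22
Sum of off-diagonal covariances = 1.80
σ²_T = 4.22 + 2 × 1.80 = 7.82
α = (k/(k−1))·(1 − Σσ²ᵢ/σ²_T) = (3/2)·(1 − 4.22/7.82) = 0.691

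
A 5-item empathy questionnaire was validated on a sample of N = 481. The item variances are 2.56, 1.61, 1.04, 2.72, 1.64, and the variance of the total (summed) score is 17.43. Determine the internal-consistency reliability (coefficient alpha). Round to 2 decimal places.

sum of item variances = 2.56 + 1.61 + 1.04 + 2.72 + 1.64 = 9.57
α = (k/(k−1))·(1 − sum of item variances/Var(T)) = (5/4)·(1 − 9.57/17.43) = 0.56

α = 0.56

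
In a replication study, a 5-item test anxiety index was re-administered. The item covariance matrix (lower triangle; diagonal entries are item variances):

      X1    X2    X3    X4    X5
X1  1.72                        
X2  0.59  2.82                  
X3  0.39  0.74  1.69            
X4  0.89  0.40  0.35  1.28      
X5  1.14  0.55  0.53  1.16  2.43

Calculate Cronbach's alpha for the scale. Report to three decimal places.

Cronbach's alpha = 0.719

Σσᵢ² = 1.72 + 2.82 + 1.69 + 1.28 + 2.43 = 9.94
Sum of off-diagonal covariances = 6.74
σ²_total = 9.94 + 2 × 6.74 = 23.42
α = (k/(k−1))·(1 − Σσᵢ²/σ²_total) = (5/4)·(1 − 9.94/23.42) = 0.719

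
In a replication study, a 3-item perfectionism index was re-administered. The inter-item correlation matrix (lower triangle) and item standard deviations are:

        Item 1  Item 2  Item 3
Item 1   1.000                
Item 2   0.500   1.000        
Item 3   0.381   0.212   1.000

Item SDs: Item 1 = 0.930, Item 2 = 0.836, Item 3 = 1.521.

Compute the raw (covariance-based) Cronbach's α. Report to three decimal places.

Cronbach's α = 0.573

Σσ²ᵢ = 0.930² + 0.836² + 1.521² = 3.8772
Covariances σ_ij = r_ij · s_i · s_j:
  σ(Item 1,Item 2) = 0.500 × 0.930 × 0.836 = 0.3887
  σ(Item 1,Item 3) = 0.381 × 0.930 × 1.521 = 0.5389
  σ(Item 2,Item 3) = 0.212 × 0.836 × 1.521 = 0.2696
σ²_T = Σσ²ᵢ + 2·Σσ_ij = 3.8772 + 2 × 1.1972 = 6.2716
α = (3/2)·(1 − 3.8772/6.2716) = 0.573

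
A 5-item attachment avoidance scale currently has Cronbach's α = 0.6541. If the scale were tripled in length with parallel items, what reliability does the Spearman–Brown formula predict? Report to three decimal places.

predicted reliability = 0.850

Length factor m = 3
α' = m·α / (1 + (m−1)·α)
   = 3 × 0.6541 / (1 + (3 − 1) × 0.6541)
   = 1.9623 / 2.3082 = 0.850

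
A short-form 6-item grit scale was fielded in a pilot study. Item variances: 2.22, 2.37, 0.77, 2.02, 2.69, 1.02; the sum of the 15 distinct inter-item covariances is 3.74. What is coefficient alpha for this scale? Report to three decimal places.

Σσᵢ² = 2.22 + 2.37 + 0.77 + 2.02 + 2.69 + 1.02 = 11.09
Sum of distinct covariances = 3.74
total variance = Σσᵢ² + 2·Σcov = 11.09 + 2 × 3.74 = 18.57
α = (6/5)·(1 − 11.09/18.57) = 0.483

α = 0.483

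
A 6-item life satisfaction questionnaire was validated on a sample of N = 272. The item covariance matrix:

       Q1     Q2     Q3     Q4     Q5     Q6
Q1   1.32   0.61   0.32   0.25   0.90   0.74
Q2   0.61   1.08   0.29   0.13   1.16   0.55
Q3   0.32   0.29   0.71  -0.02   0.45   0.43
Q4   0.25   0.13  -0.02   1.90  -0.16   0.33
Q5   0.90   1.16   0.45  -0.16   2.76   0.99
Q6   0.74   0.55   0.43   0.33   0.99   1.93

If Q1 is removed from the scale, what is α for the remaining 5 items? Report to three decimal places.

Remaining items: Q2, Q3, Q4, Q5, Q6 (k = 5).
ΣVar(i) = 1.08 + 0.71 + 1.90 + 2.76 + 1.93 = 8.38
total variance = 8.38 + 2 × 4.15 = 16.68
α (item deleted) = (5/4)·(1 − 8.38/16.68) = 0.622

α = 0.622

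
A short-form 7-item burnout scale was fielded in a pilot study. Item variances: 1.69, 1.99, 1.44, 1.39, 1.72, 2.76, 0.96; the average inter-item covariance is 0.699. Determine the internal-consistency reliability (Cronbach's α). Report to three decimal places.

Σσ²ᵢ = 1.69 + 1.99 + 1.44 + 1.39 + 1.72 + 2.76 + 0.96 = 11.95
Sum of the 21 distinct covariances = 21 × 0.699 = 14.679
total variance = Σσ²ᵢ + 2·Σcov = 11.95 + 2 × 14.679 = 41.308
α = (7/6)·(1 − 11.95/41.308) = 0.829

Cronbach's α = 0.829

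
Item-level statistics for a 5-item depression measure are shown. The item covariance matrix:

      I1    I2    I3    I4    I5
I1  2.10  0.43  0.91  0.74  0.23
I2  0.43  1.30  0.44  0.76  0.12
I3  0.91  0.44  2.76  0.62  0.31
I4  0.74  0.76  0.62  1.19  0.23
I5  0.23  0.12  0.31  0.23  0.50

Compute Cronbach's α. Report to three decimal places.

Σσ²ᵢ = 2.10 + 1.30 + 2.76 + 1.19 + 0.50 = 7.85
Σ_{i<j} σ_ij = 4.79
Var(T) = 7.85 + 2 × 4.79 = 17.43
α = (k/(k−1))·(1 − Σσ²ᵢ/Var(T)) = (5/4)·(1 − 7.85/17.43) = 0.687

α = 0.687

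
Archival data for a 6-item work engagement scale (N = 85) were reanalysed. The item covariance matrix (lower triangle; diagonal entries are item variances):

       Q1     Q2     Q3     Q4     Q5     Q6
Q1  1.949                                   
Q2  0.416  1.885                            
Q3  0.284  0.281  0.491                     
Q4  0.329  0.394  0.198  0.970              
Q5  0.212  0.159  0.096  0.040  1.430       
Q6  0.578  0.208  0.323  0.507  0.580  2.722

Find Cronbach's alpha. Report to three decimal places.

α = 0.592

ΣVar(i) = 1.949 + 1.885 + 0.491 + 0.970 + 1.430 + 2.722 = 9.447
Sum of off-diagonal covariances = 4.605
σ²_total = 9.447 + 2 × 4.605 = 18.657
α = (k/(k−1))·(1 − ΣVar(i)/σ²_total) = (6/5)·(1 − 9.447/18.657) = 0.592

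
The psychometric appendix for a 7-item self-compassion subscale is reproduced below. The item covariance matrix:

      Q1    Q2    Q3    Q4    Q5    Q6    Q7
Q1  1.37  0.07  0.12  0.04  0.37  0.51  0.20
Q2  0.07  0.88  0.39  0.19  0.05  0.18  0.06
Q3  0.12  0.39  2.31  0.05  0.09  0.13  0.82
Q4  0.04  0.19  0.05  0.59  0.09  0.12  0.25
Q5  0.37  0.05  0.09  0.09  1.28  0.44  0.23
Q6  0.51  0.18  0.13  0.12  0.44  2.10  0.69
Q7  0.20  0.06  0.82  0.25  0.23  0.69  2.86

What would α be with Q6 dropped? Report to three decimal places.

Remaining items: Q1, Q2, Q3, Q4, Q5, Q7 (k = 6).
ΣVar(i) = 1.37 + 0.88 + 2.31 + 0.59 + 1.28 + 2.86 = 9.29
Var(T) = 9.29 + 2 × 3.02 = 15.33
α (item deleted) = (6/5)·(1 − 9.29/15.33) = 0.473

α = 0.473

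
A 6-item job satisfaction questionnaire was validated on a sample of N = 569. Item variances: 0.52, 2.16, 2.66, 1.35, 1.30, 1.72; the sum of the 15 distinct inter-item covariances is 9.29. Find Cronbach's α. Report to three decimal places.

α = 0.788

ΣVar(i) = 0.52 + 2.16 + 2.66 + 1.35 + 1.30 + 1.72 = 9.71
Sum of distinct covariances = 9.29
σ²_total = ΣVar(i) + 2·Σcov = 9.71 + 2 × 9.29 = 28.29
α = (6/5)·(1 − 9.71/28.29) = 0.788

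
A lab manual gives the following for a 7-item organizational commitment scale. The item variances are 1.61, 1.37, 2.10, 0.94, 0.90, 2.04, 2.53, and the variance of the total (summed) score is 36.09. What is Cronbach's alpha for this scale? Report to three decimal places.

Cronbach's alpha = 0.795

ΣVar(i) = 1.61 + 1.37 + 2.10 + 0.94 + 0.90 + 2.04 + 2.53 = 11.49
α = (k/(k−1))·(1 − ΣVar(i)/Var(T)) = (7/6)·(1 − 11.49/36.09) = 0.795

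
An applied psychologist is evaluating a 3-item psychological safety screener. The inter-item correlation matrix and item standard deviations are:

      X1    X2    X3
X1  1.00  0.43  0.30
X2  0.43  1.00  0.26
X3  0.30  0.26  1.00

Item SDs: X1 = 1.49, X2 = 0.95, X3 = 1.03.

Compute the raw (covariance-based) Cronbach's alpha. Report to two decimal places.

Σσ²ᵢ = 1.49² + 0.95² + 1.03² = 4.1835
Covariances σ_ij = r_ij · s_i · s_j:
  σ(X1,X2) = 0.43 × 1.49 × 0.95 = 0.6087
  σ(X1,X3) = 0.30 × 1.49 × 1.03 = 0.4604
  σ(X2,X3) = 0.26 × 0.95 × 1.03 = 0.2544
σ²_T = Σσ²ᵢ + 2·Σσ_ij = 4.1835 + 2 × 1.3235 = 6.8305
α = (3/2)·(1 − 4.1835/6.8305) = 0.58

α = 0.58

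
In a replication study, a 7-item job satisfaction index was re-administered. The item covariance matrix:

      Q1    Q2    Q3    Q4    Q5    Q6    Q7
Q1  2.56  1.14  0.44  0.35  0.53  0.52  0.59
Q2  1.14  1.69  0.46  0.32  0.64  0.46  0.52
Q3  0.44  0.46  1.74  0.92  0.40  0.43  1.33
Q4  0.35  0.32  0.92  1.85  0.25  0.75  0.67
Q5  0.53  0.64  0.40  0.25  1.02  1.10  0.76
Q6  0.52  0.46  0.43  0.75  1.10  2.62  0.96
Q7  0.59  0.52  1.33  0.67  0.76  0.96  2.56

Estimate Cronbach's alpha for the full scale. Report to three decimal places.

Cronbach's alpha = 0.768

Σσᵢ² = 2.56 + 1.69 + 1.74 + 1.85 + 1.02 + 2.62 + 2.56 = 14.04
Sum of off-diagonal covariances = 13.54
total variance = 14.04 + 2 × 13.54 = 41.12
α = (k/(k−1))·(1 − Σσᵢ²/total variance) = (7/6)·(1 − 14.04/41.12) = 0.768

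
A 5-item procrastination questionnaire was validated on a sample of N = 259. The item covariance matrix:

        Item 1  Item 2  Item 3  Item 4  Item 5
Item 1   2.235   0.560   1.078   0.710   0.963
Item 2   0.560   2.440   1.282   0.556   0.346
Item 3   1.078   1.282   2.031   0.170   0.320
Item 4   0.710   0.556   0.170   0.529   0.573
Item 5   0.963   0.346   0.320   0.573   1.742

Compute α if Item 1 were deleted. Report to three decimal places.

Remaining items: Item 2, Item 3, Item 4, Item 5 (k = 4).
ΣVar(i) = 2.440 + 2.031 + 0.529 + 1.742 = 6.742
total variance = 6.742 + 2 × 3.247 = 13.236
α (item deleted) = (4/3)·(1 − 6.742/13.236) = 0.654

α = 0.654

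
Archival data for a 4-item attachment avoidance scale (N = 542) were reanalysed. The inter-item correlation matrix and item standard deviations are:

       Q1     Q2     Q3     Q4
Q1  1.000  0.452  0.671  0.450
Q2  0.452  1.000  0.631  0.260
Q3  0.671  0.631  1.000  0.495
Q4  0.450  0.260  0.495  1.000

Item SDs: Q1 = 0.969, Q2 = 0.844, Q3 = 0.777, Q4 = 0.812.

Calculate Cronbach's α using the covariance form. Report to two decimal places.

Σσ²ᵢ = 0.969² + 0.844² + 0.777² + 0.812² = 2.9144
Covariances σ_ij = r_ij · s_i · s_j:
  σ(Q1,Q2) = 0.452 × 0.969 × 0.844 = 0.3697
  σ(Q1,Q3) = 0.671 × 0.969 × 0.777 = 0.5052
  σ(Q1,Q4) = 0.450 × 0.969 × 0.812 = 0.3541
  σ(Q2,Q3) = 0.631 × 0.844 × 0.777 = 0.4138
  σ(Q2,Q4) = 0.260 × 0.844 × 0.812 = 0.1782
  σ(Q3,Q4) = 0.495 × 0.777 × 0.812 = 0.3123
σ²_T = Σσ²ᵢ + 2·Σσ_ij = 2.9144 + 2 × 2.1333 = 7.1810
α = (4/3)·(1 − 2.9144/7.1810) = 0.79

α = 0.79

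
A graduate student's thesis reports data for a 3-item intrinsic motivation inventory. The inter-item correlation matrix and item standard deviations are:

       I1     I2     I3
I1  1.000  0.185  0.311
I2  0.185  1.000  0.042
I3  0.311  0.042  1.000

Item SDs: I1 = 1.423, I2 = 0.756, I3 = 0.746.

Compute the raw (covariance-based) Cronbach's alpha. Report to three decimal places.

Cronbach's alpha = 0.389

Σσ²ᵢ = 1.423² + 0.756² + 0.746² = 3.1530
Covariances σ_ij = r_ij · s_i · s_j:
  σ(I1,I2) = 0.185 × 1.423 × 0.756 = 0.1990
  σ(I1,I3) = 0.311 × 1.423 × 0.746 = 0.3301
  σ(I2,I3) = 0.042 × 0.756 × 0.746 = 0.0237
σ²_T = Σσ²ᵢ + 2·Σσ_ij = 3.1530 + 2 × 0.5528 = 4.2586
α = (3/2)·(1 − 3.1530/4.2586) = 0.389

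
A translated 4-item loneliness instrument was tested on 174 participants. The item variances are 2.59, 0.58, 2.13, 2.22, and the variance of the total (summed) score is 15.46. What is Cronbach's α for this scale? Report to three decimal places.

α = 0.685

Σσᵢ² = 2.59 + 0.58 + 2.13 + 2.22 = 7.52
α = (k/(k−1))·(1 − Σσᵢ²/σ²_total) = (4/3)·(1 − 7.52/15.46) = 0.685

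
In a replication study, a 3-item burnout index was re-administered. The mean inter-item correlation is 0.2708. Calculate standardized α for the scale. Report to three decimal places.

standardized α = 0.527

Standardized α = k·r̄ / (1 + (k−1)·r̄) = 3 × 0.2708 / (1 + 2 × 0.2708)
  = 0.8124 / 1.5416 = 0.527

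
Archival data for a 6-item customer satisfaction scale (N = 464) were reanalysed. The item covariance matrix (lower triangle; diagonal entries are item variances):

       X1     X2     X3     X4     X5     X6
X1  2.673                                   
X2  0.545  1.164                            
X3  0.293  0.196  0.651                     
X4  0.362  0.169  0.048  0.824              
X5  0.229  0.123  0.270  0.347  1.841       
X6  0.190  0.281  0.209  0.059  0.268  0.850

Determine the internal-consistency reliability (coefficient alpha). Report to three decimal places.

ΣVar(i) = 2.673 + 1.164 + 0.651 + 0.824 + 1.841 + 0.850 = 8.003
Sum of the distinct covariances = 3.589
σ²_T = 8.003 + 2 × 3.589 = 15.181
α = (k/(k−1))·(1 − ΣVar(i)/σ²_T) = (6/5)·(1 − 8.003/15.181) = 0.567

coefficient alpha = 0.567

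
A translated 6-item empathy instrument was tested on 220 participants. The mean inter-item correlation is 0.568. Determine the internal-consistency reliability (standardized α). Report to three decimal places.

Standardized α = k·r̄ / (1 + (k−1)·r̄) = 6 × 0.568 / (1 + 5 × 0.568)
  = 3.4080 / 3.8400 = 0.887

standardized α = 0.887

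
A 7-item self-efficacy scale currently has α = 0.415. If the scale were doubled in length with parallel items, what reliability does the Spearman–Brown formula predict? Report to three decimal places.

predicted reliability = 0.587

Length factor m = 2
α' = m·α / (1 + (m−1)·α)
   = 2 × 0.415 / (1 + (2 − 1) × 0.415)
   = 0.8300 / 1.4150 = 0.587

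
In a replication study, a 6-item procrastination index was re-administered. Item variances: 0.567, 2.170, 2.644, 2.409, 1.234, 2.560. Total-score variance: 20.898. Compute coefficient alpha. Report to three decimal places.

α = 0.535

Σσ²ᵢ = 0.567 + 2.170 + 2.644 + 2.409 + 1.234 + 2.560 = 11.584
α = (k/(k−1))·(1 − Σσ²ᵢ/σ²_total) = (6/5)·(1 − 11.584/20.898) = 0.535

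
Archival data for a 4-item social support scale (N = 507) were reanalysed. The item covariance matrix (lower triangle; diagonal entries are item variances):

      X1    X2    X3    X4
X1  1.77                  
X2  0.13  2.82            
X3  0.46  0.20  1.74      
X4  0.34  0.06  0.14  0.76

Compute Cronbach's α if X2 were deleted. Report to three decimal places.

Remaining items: X1, X3, X4 (k = 3).
Σσ²ᵢ = 1.77 + 1.74 + 0.76 = 4.27
Var(T) = 4.27 + 2 × 0.94 = 6.15
α (item deleted) = (3/2)·(1 − 4.27/6.15) = 0.459

Cronbach's α = 0.459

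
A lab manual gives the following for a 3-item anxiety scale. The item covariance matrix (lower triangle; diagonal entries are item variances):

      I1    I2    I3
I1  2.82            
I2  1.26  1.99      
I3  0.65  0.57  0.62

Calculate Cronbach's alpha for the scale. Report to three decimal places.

Cronbach's alpha = 0.716

ΣVar(i) = 2.82 + 1.99 + 0.62 = 5.43
Σ_{i<j} σ_ij = 2.48
total variance = 5.43 + 2 × 2.48 = 10.39
α = (k/(k−1))·(1 − ΣVar(i)/total variance) = (3/2)·(1 − 5.43/10.39) = 0.716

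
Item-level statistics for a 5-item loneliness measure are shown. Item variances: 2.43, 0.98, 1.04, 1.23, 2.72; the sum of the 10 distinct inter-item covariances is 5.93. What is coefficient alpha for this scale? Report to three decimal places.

coefficient alpha = 0.732

sum of item variances = 2.43 + 0.98 + 1.04 + 1.23 + 2.72 = 8.40
Sum of distinct covariances = 5.93
σ²_T = sum of item variances + 2·Σcov = 8.40 + 2 × 5.93 = 20.26
α = (5/4)·(1 − 8.40/20.26) = 0.732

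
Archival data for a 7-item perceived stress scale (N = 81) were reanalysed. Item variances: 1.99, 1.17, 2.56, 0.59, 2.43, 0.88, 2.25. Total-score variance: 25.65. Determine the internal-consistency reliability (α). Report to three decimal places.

α = 0.627

sum of item variances = 1.99 + 1.17 + 2.56 + 0.59 + 2.43 + 0.88 + 2.25 = 11.87
α = (k/(k−1))·(1 − sum of item variances/Var(T)) = (7/6)·(1 − 11.87/25.65) = 0.627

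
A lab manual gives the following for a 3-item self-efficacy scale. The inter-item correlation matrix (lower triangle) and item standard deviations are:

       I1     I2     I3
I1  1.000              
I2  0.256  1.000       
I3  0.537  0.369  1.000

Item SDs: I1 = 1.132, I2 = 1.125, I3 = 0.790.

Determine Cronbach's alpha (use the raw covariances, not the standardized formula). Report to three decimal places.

Cronbach's alpha = 0.626

Σσ²ᵢ = 1.132² + 1.125² + 0.790² = 3.1711
Covariances σ_ij = r_ij · s_i · s_j:
  σ(I1,I2) = 0.256 × 1.132 × 1.125 = 0.3260
  σ(I1,I3) = 0.537 × 1.132 × 0.790 = 0.4802
  σ(I2,I3) = 0.369 × 1.125 × 0.790 = 0.3279
σ²_T = Σσ²ᵢ + 2·Σσ_ij = 3.1711 + 2 × 1.1341 = 5.4393
α = (3/2)·(1 − 3.1711/5.4393) = 0.626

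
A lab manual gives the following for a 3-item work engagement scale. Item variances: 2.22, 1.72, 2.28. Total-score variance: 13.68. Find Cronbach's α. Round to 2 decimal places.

ΣVar(i) = 2.22 + 1.72 + 2.28 = 6.22
α = (k/(k−1))·(1 − ΣVar(i)/Var(T)) = (3/2)·(1 − 6.22/13.68) = 0.82

α = 0.82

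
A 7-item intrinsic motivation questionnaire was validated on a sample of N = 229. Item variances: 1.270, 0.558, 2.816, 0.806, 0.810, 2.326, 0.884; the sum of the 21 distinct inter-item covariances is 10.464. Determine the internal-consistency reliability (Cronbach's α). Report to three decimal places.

Σσᵢ² = 1.270 + 0.558 + 2.816 + 0.806 + 0.810 + 2.326 + 0.884 = 9.470
Sum of distinct covariances = 10.464
total variance = Σσᵢ² + 2·Σcov = 9.470 + 2 × 10.464 = 30.398
α = (7/6)·(1 − 9.470/30.398) = 0.803

α = 0.803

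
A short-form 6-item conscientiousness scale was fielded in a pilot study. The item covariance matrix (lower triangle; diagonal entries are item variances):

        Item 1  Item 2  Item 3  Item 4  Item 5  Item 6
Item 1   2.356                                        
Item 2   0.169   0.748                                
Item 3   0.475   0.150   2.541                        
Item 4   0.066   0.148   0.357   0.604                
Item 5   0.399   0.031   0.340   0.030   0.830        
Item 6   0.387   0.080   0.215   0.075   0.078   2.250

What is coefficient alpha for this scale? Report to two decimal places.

coefficient alpha = 0.47

ΣVar(i) = 2.356 + 0.748 + 2.541 + 0.604 + 0.830 + 2.250 = 9.329
Sum of off-diagonal covariances = 3.000
σ²_T = 9.329 + 2 × 3.000 = 15.329
α = (k/(k−1))·(1 − ΣVar(i)/σ²_T) = (6/5)·(1 − 9.329/15.329) = 0.47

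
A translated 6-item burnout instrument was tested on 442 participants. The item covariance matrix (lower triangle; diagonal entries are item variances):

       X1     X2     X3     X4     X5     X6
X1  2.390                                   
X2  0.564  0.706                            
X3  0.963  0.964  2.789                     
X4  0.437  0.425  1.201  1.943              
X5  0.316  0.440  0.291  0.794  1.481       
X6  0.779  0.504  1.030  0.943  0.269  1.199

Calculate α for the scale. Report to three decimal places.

α = 0.784

Σσ²ᵢ = 2.390 + 0.706 + 2.789 + 1.943 + 1.481 + 1.199 = 10.508
Sum of off-diagonal covariances = 9.920
total variance = 10.508 + 2 × 9.920 = 30.348
α = (k/(k−1))·(1 − Σσ²ᵢ/total variance) = (6/5)·(1 − 10.508/30.348) = 0.784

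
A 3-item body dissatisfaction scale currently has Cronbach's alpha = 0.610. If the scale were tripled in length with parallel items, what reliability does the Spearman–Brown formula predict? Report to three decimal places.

Length factor m = 3
α' = m·α / (1 + (m−1)·α)
   = 3 × 0.610 / (1 + (3 − 1) × 0.610)
   = 1.8300 / 2.2200 = 0.824

predicted reliability = 0.824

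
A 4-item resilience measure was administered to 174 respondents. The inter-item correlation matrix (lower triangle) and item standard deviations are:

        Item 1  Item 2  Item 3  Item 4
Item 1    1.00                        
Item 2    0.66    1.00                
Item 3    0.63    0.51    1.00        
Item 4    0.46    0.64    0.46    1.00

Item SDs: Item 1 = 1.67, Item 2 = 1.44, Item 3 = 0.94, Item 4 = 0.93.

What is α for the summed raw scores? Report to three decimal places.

Σσ²ᵢ = 1.67² + 1.44² + 0.94² + 0.93² = 6.6110
Covariances σ_ij = r_ij · s_i · s_j:
  σ(Item 1,Item 2) = 0.66 × 1.67 × 1.44 = 1.5872
  σ(Item 1,Item 3) = 0.63 × 1.67 × 0.94 = 0.9890
  σ(Item 1,Item 4) = 0.46 × 1.67 × 0.93 = 0.7144
  σ(Item 2,Item 3) = 0.51 × 1.44 × 0.94 = 0.6903
  σ(Item 2,Item 4) = 0.64 × 1.44 × 0.93 = 0.8571
  σ(Item 3,Item 4) = 0.46 × 0.94 × 0.93 = 0.4021
σ²_T = Σσ²ᵢ + 2·Σσ_ij = 6.6110 + 2 × 5.2401 = 17.0912
α = (4/3)·(1 − 6.6110/17.0912) = 0.818

α = 0.818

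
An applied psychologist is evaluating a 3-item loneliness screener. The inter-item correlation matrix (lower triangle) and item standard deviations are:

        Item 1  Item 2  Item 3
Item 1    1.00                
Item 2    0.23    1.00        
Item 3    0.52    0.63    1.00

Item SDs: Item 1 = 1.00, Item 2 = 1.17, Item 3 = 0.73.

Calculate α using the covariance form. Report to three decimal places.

α = 0.675

Σσ²ᵢ = 1.00² + 1.17² + 0.73² = 2.9018
Covariances σ_ij = r_ij · s_i · s_j:
  σ(Item 1,Item 2) = 0.23 × 1.00 × 1.17 = 0.2691
  σ(Item 1,Item 3) = 0.52 × 1.00 × 0.73 = 0.3796
  σ(Item 2,Item 3) = 0.63 × 1.17 × 0.73 = 0.5381
σ²_T = Σσ²ᵢ + 2·Σσ_ij = 2.9018 + 2 × 1.1868 = 5.2754
α = (3/2)·(1 − 2.9018/5.2754) = 0.675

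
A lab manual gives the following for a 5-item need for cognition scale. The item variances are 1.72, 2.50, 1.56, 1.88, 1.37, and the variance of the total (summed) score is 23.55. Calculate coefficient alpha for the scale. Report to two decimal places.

α = 0.77

Σσᵢ² = 1.72 + 2.50 + 1.56 + 1.88 + 1.37 = 9.03
α = (k/(k−1))·(1 − Σσᵢ²/Var(T)) = (5/4)·(1 − 9.03/23.55) = 0.77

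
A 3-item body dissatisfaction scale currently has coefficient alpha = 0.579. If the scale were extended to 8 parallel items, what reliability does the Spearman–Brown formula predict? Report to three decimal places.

Length factor m = 8/3 = 2.6667
α' = m·α / (1 + (m−1)·α)
   = 8/3 × 0.579 / (1 + (8/3 − 1) × 0.579)
   = 1.5440 / 1.9650 = 0.786

predicted reliability = 0.786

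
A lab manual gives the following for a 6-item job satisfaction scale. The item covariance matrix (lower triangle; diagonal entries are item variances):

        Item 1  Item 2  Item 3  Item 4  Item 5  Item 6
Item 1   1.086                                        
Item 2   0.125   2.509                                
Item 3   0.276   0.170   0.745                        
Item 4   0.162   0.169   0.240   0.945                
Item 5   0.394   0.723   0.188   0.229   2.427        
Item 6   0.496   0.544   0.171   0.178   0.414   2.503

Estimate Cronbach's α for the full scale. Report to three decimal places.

Σσ²ᵢ = 1.086 + 2.509 + 0.745 + 0.945 + 2.427 + 2.503 = 10.215
Sum of the distinct covariances = 4.479
σ²_total = 10.215 + 2 × 4.479 = 19.173
α = (k/(k−1))·(1 − Σσ²ᵢ/σ²_total) = (6/5)·(1 − 10.215/19.173) = 0.561

α = 0.561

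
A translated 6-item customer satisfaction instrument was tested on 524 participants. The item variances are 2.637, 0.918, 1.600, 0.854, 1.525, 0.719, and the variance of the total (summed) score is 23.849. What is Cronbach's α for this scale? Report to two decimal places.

Σσᵢ² = 2.637 + 0.918 + 1.600 + 0.854 + 1.525 + 0.719 = 8.253
α = (k/(k−1))·(1 − Σσᵢ²/σ²_total) = (6/5)·(1 − 8.253/23.849) = 0.78

α = 0.78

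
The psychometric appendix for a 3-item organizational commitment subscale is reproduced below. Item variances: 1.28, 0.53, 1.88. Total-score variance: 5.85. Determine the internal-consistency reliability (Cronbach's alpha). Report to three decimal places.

Cronbach's alpha = 0.554

Σσᵢ² = 1.28 + 0.53 + 1.88 = 3.69
α = (k/(k−1))·(1 − Σσᵢ²/total variance) = (3/2)·(1 − 3.69/5.85) = 0.554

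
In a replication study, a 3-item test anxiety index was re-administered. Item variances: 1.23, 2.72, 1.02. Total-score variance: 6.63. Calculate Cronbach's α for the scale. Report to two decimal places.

sum of item variances = 1.23 + 2.72 + 1.02 = 4.97
α = (k/(k−1))·(1 − sum of item variances/Var(T)) = (3/2)·(1 − 4.97/6.63) = 0.38

Cronbach's α = 0.38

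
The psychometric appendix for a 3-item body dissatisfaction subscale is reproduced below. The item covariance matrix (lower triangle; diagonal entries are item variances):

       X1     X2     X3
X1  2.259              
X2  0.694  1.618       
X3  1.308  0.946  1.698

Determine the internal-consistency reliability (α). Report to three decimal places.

sum of item variances = 2.259 + 1.618 + 1.698 = 5.575
Sum of off-diagonal covariances = 2.948
total variance = 5.575 + 2 × 2.948 = 11.471
α = (k/(k−1))·(1 − sum of item variances/total variance) = (3/2)·(1 − 5.575/11.471) = 0.771

α = 0.771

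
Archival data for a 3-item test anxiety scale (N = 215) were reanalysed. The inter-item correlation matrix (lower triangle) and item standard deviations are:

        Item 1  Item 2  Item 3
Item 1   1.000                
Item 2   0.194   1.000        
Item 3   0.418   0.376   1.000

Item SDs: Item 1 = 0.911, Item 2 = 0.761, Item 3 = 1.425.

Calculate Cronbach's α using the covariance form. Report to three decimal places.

Σσ²ᵢ = 0.911² + 0.761² + 1.425² = 3.4397
Covariances σ_ij = r_ij · s_i · s_j:
  σ(Item 1,Item 2) = 0.194 × 0.911 × 0.761 = 0.1345
  σ(Item 1,Item 3) = 0.418 × 0.911 × 1.425 = 0.5426
  σ(Item 2,Item 3) = 0.376 × 0.761 × 1.425 = 0.4077
σ²_T = Σσ²ᵢ + 2·Σσ_ij = 3.4397 + 2 × 1.0848 = 5.6093
α = (3/2)·(1 − 3.4397/5.6093) = 0.580

α = 0.580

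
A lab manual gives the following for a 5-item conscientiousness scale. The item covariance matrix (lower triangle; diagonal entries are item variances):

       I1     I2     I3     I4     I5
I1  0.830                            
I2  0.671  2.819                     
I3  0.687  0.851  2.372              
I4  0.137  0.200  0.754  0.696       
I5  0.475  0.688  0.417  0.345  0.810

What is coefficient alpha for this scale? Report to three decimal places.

coefficient alpha = 0.727

ΣVar(i) = 0.830 + 2.819 + 2.372 + 0.696 + 0.810 = 7.527
Σ_{i<j} σ_ij = 5.225
total variance = 7.527 + 2 × 5.225 = 17.977
α = (k/(k−1))·(1 − ΣVar(i)/total variance) = (5/4)·(1 − 7.527/17.977) = 0.727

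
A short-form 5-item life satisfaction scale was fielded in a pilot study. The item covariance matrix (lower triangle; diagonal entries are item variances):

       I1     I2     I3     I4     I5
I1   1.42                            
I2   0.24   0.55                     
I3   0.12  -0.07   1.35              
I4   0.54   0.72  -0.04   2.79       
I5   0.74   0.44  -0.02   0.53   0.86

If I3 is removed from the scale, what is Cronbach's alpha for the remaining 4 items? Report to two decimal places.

Remaining items: I1, I2, I4, I5 (k = 4).
ΣVar(i) = 1.42 + 0.55 + 2.79 + 0.86 = 5.62
σ²_total = 5.62 + 2 × 3.21 = 12.04
α (item deleted) = (4/3)·(1 − 5.62/12.04) = 0.71

α = 0.71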